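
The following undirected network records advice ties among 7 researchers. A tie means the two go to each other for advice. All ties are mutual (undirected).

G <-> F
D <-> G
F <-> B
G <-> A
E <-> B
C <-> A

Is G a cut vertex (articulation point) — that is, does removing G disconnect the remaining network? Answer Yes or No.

Yes

Removing G leaves {B, E, and F} with no path to {A and C}, so the network splits into 3 components. G is a cut vertex.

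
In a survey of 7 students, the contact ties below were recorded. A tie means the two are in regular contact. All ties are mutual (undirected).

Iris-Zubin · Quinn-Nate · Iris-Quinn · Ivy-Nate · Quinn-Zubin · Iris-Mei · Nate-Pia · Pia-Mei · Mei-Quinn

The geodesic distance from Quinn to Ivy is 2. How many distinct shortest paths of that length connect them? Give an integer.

The shortest distance is 2, and the only length-2 path is Quinn–Nate–Ivy. So there is exactly 1 shortest path.

1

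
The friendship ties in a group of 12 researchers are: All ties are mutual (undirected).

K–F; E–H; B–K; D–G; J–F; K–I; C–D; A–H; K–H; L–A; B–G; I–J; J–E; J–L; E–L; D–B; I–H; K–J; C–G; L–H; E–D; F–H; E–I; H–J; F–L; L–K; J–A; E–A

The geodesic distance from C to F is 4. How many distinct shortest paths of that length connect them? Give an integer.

The shortest distance is 4. The length-4 paths are: C–D–E–H–F; C–G–B–K–F; C–D–B–K–F; C–D–E–L–F; C–D–E–J–F.
That gives 5 distinct shortest paths.

5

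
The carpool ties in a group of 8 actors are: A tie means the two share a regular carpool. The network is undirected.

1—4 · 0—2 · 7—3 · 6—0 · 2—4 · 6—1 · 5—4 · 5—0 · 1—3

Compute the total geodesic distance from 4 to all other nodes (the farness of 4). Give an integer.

12

Distances from 4: 0:2, 1:1, 2:1, 3:2, 5:1, 6:2, 7:3.
Sum = 2 + 1 + 1 + 2 + 1 + 2 + 3 = 12.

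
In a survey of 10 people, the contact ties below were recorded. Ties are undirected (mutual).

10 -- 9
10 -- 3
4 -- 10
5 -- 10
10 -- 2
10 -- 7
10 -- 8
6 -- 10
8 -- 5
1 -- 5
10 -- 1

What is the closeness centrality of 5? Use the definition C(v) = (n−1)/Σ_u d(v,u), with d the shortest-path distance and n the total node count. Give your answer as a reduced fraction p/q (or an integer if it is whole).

3/5

Distances from 5: 1:1, 2:2, 3:2, 4:2, 6:2, 7:2, 8:1, 9:2, 10:1. Sum = 15.
n = 10, so closeness = 9/15 = 3/5.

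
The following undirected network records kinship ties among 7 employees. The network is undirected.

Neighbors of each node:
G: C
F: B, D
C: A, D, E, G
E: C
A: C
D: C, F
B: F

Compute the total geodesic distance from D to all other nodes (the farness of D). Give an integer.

Distances from D: A:2, B:2, C:1, E:2, F:1, G:2.
Sum = 2 + 2 + 1 + 2 + 1 + 2 = 10.

10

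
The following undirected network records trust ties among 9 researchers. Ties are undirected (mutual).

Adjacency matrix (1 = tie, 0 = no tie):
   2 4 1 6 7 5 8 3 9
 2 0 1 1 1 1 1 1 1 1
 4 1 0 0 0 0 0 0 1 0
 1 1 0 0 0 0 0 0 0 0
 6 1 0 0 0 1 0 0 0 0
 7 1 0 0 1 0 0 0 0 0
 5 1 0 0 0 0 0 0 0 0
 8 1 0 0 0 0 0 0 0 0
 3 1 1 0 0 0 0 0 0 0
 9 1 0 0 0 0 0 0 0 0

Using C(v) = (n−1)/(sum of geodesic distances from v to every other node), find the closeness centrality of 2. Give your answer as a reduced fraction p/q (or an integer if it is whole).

Distances from 2: 1:1, 3:1, 4:1, 5:1, 6:1, 7:1, 8:1, 9:1. Sum = 8.
n = 9, so closeness = 8/8 = 1.

1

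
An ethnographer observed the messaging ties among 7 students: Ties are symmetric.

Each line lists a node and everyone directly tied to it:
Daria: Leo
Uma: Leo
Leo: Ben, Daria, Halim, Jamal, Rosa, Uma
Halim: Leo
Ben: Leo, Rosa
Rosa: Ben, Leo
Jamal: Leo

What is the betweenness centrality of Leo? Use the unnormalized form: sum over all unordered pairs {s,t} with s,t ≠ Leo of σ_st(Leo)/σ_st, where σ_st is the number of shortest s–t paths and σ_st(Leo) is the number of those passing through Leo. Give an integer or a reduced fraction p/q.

Pairs whose geodesics pass through Leo — Ben–Halim: 1; Ben–Daria: 1; Ben–Uma: 1; Ben–Jamal: 1; Rosa–Halim: 1; Rosa–Daria: 1; Rosa–Uma: 1; Rosa–Jamal: 1; Halim–Daria: 1; Halim–Uma: 1; Halim–Jamal: 1; Daria–Uma: 1; Daria–Jamal: 1; Uma–Jamal: 1.
All other pairs contribute 0.
Summing the contributions gives betweenness(Leo) = 14.

14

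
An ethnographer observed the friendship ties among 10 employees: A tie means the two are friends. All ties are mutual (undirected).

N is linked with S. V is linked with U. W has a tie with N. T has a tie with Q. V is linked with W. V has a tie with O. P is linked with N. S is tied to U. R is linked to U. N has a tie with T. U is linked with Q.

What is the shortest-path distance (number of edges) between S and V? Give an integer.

One shortest route is S – U – V, which uses 2 edges, and S and V are not directly tied, so nothing shorter exists. So d(S,V) = 2.

2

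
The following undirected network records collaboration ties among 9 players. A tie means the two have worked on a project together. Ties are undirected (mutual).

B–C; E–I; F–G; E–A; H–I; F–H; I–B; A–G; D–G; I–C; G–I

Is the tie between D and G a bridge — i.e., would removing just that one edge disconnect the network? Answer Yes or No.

Without the D–G edge there is no alternate route between D and G, so the network disconnects. It is a bridge.

Yes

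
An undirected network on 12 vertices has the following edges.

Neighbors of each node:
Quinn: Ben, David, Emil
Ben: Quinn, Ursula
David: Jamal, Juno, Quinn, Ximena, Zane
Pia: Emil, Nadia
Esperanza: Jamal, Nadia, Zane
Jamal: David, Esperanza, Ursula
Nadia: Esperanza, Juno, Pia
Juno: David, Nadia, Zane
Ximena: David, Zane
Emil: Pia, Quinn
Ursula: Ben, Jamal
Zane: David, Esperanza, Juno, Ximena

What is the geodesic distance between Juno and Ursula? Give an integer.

One shortest route is Juno – David – Jamal – Ursula, which uses 3 edges, and at distance 2 from Juno we only reach {Esperanza, Jamal, Pia, Quinn, Ximena}, which does not include Ursula. So d(Juno,Ursula) = 3.

3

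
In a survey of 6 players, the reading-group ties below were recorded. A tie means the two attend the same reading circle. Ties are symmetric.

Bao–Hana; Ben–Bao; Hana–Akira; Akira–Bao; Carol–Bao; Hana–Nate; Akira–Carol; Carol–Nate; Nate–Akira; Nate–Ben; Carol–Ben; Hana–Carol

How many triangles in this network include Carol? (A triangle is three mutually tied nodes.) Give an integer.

Carol's neighbors: Akira, Bao, Ben, Hana, and Nate.
Neighbor pairs that are themselves tied: Carol–Akira–Bao; Carol–Akira–Hana; Carol–Akira–Nate; Carol–Bao–Ben; Carol–Bao–Hana; Carol–Ben–Nate; Carol–Hana–Nate. Each forms one triangle with Carol, for 7 in total.

7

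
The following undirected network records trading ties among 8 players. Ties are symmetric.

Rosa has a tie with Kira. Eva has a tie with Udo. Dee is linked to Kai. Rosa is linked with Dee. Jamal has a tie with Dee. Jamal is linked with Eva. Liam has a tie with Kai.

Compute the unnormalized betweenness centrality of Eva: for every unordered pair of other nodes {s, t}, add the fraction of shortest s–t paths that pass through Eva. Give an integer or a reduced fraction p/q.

Pairs whose geodesics pass through Eva — Rosa–Udo: 1; Kai–Udo: 1; Liam–Udo: 1; Jamal–Udo: 1; Dee–Udo: 1; Kira–Udo: 1.
All other pairs contribute 0.
Summing the contributions gives betweenness(Eva) = 6.

6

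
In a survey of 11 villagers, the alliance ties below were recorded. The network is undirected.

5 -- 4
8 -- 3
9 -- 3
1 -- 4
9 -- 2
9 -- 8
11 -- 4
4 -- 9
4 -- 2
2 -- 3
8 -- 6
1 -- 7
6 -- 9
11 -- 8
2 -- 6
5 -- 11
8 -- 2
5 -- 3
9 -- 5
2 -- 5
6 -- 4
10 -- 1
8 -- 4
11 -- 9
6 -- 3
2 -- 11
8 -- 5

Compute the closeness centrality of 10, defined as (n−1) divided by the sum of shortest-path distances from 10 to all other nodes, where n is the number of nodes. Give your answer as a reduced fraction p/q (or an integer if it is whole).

Distances from 10: 1:1, 2:3, 3:4, 4:2, 5:3, 6:3, 7:2, 8:3, 9:3, 11:3. Sum = 27.
n = 11, so closeness = 10/27.

10/27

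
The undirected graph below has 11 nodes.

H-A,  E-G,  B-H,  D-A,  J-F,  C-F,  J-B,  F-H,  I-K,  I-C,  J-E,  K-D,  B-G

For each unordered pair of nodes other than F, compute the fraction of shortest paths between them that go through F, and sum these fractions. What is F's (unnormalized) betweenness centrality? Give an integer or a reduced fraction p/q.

31/2

Pairs whose geodesics pass through F — J–H: 1/2; J–A: 1/2; J–D: 1/2; J–K: 1; J–I: 1; J–C: 1; E–H: 1/3; E–A: 1/3; E–D: 1/3; E–K: 1; E–I: 1; E–C: 1; G–I: 3/3; G–C: 3/3 … (+5 more pairs).
All other pairs contribute 0.
Summing the contributions gives betweenness(F) = 31/2.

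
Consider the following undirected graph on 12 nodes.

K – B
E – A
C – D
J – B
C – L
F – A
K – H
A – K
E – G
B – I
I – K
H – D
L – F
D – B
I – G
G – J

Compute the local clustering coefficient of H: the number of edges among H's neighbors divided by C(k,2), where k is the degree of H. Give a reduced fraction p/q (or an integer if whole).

0

H's neighbors: D and K (k = 2).
Possible neighbor pairs: C(2,2) = 1. Edges among them: none → e = 0.
Clustering(H) = 0/1.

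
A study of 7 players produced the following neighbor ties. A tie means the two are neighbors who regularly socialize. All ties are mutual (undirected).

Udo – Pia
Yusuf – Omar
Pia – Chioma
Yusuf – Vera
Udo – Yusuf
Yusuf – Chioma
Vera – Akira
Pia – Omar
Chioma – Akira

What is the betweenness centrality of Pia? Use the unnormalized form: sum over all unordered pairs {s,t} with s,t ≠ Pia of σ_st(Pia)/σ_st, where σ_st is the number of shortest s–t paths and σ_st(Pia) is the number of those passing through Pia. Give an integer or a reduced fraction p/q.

13/6

Pairs whose geodesics pass through Pia — Udo–Omar: 1/2; Udo–Akira: 1/3; Udo–Chioma: 1/2; Omar–Akira: 1/3; Omar–Chioma: 1/2.
All other pairs contribute 0.
Summing the contributions gives betweenness(Pia) = 13/6.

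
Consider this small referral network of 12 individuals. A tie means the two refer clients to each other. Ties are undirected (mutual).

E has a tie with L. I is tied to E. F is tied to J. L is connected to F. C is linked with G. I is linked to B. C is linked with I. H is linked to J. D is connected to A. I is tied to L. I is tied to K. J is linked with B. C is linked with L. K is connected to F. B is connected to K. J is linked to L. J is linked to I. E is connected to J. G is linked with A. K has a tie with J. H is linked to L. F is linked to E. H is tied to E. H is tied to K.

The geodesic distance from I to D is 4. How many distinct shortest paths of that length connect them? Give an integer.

The shortest distance is 4, and the only length-4 path is I–C–G–A–D. So there is exactly 1 shortest path.

1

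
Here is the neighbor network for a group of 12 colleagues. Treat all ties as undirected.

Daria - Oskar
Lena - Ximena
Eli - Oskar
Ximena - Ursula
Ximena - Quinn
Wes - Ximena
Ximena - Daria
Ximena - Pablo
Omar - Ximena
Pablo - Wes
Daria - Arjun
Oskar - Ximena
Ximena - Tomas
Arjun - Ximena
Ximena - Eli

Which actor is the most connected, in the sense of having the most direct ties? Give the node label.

Ximena

Degrees — Arjun:2, Daria:3, Eli:2, Lena:1, Omar:1, Oskar:3, Pablo:2, Quinn:1, Tomas:1, Ursula:1, Wes:2, Ximena:11.
The maximum is 11, attained only by Ximena.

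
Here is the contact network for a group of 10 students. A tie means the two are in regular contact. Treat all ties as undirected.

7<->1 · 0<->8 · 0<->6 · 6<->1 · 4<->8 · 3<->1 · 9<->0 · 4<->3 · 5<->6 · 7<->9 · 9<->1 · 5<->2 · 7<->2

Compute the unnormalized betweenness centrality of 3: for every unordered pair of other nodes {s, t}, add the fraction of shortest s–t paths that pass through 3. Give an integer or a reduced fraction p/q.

29/6

Pairs whose geodesics pass through 3 — 8–1: 1/3; 9–4: 1/2; 7–4: 1; 2–4: 1; 5–4: 1/2; 6–4: 1/2; 1–4: 1.
All other pairs contribute 0.
Summing the contributions gives betweenness(3) = 29/6.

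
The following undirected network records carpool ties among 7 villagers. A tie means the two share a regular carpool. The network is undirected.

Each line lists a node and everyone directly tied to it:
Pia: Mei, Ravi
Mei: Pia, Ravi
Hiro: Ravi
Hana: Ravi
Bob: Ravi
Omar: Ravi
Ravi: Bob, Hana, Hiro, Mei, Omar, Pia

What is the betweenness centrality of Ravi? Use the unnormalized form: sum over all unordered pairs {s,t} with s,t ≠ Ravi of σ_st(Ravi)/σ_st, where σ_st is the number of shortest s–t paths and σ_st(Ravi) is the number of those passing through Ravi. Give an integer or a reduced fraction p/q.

Pairs whose geodesics pass through Ravi — Mei–Bob: 1; Mei–Hana: 1; Mei–Hiro: 1; Mei–Omar: 1; Bob–Hana: 1; Bob–Hiro: 1; Bob–Omar: 1; Bob–Pia: 1; Hana–Hiro: 1; Hana–Omar: 1; Hana–Pia: 1; Hiro–Omar: 1; Hiro–Pia: 1; Omar–Pia: 1.
All other pairs contribute 0.
Summing the contributions gives betweenness(Ravi) = 14.

14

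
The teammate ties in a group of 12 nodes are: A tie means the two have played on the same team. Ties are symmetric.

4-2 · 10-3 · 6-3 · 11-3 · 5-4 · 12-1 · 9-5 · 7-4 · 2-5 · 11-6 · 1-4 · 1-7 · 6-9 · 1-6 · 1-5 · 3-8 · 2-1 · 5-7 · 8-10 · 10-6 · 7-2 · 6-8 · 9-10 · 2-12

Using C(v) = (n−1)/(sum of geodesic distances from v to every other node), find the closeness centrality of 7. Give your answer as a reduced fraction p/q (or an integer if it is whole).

Distances from 7: 1:1, 2:1, 3:3, 4:1, 5:1, 6:2, 8:3, 9:2, 10:3, 11:3, 12:2. Sum = 22.
n = 12, so closeness = 11/22 = 1/2.

1/2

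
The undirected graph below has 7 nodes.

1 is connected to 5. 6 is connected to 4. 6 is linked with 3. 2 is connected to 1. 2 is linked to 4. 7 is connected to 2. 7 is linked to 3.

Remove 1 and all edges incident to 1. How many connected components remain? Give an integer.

2

Without 1, the remaining ties split the others into: {2, 3, 4, 6, 7}; {5}.
That's 2 separate components.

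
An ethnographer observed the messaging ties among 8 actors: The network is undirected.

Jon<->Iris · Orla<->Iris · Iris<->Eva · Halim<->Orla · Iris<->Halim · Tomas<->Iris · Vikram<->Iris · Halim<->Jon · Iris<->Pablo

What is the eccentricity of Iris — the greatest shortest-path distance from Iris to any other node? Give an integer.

Distances from Iris: Eva:1, Halim:1, Jon:1, Orla:1, Pablo:1, Tomas:1, Vikram:1.
The largest is 1 (to Orla, Tomas, Halim, Eva, Pablo, Vikram, and Jon), so the eccentricity of Iris is 1.

1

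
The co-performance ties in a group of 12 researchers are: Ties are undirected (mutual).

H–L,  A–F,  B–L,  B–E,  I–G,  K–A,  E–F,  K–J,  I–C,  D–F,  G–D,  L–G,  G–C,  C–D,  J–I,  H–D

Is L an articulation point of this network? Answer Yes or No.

Even without L, every remaining node can still reach every other (the residual graph is connected), so L is not a cut vertex.

No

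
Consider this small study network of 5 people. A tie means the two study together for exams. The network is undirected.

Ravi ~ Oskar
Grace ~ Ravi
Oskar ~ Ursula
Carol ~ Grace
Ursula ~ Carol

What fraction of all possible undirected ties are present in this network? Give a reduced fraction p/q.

There are 5 edges and 5 nodes, so the maximum possible is C(5,2) = 10.
Density = 5/10 = 1/2.

1/2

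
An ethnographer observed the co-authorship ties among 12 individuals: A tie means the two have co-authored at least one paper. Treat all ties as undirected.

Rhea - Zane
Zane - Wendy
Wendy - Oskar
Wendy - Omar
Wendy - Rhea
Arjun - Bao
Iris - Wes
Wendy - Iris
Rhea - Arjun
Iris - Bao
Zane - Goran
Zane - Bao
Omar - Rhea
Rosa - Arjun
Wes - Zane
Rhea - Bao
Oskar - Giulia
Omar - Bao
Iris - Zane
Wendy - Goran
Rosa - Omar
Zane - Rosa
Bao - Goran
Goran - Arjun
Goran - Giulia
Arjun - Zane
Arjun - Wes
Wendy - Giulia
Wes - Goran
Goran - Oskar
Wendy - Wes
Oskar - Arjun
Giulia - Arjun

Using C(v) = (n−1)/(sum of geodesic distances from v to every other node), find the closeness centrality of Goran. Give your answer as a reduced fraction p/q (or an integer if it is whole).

Distances from Goran: Arjun:1, Bao:1, Giulia:1, Iris:2, Omar:2, Oskar:1, Rhea:2, Rosa:2, Wendy:1, Wes:1, Zane:1. Sum = 15.
n = 12, so closeness = 11/15.

11/15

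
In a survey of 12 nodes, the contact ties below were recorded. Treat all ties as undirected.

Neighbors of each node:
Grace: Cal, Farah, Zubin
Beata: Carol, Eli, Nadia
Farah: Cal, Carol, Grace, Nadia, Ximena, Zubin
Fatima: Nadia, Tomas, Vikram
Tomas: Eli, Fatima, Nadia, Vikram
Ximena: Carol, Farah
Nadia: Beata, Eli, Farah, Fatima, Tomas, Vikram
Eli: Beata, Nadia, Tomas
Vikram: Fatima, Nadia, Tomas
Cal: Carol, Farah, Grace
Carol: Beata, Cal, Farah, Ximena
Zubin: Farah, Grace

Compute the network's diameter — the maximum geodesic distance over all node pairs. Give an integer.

Eccentricity of each node (its greatest distance to any other): Beata:3, Cal:3, Carol:3, Eli:3, Farah:2, Fatima:3, Grace:3, Nadia:2, Tomas:3, Vikram:3, Ximena:3, Zubin:3.
The maximum eccentricity is 3, realized for instance by the pair Vikram–Ximena via Vikram – Nadia – Farah – Ximena. So the diameter is 3.

3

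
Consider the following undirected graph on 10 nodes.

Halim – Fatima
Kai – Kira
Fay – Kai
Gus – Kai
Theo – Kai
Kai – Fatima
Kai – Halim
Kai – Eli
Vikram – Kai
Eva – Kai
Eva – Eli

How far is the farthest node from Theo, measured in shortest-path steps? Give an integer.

Distances from Theo: Eli:2, Eva:2, Fatima:2, Fay:2, Gus:2, Halim:2, Kai:1, Kira:2, Vikram:2.
The largest is 2 (to Eli, Gus, Eva, Vikram, Halim, Kira, Fatima, and Fay), so the eccentricity of Theo is 2.

2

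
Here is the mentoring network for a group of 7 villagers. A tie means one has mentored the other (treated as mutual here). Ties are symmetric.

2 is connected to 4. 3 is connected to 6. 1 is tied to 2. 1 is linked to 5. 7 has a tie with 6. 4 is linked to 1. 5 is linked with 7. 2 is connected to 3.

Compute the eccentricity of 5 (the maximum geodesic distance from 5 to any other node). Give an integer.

3

Distances from 5: 1:1, 2:2, 3:3, 4:2, 6:2, 7:1.
The largest is 3 (to 3), so the eccentricity of 5 is 3.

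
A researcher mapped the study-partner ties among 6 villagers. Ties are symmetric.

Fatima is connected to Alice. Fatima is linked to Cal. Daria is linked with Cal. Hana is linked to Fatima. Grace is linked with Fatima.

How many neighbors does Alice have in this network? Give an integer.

1

Alice is directly tied to Fatima. That is 1 neighbor, so the degree of Alice is 1.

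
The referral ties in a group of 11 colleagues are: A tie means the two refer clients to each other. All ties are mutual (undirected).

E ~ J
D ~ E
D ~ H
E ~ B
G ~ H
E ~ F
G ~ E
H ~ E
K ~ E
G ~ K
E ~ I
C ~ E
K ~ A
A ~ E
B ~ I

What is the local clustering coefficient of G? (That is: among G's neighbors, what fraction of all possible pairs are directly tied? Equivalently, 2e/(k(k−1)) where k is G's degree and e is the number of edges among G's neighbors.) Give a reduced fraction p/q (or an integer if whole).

2/3

G's neighbors: E, H, and K (k = 3).
Possible neighbor pairs: C(3,2) = 3. Edges among them: E–H, E–K → e = 2.
Clustering(G) = 2/3.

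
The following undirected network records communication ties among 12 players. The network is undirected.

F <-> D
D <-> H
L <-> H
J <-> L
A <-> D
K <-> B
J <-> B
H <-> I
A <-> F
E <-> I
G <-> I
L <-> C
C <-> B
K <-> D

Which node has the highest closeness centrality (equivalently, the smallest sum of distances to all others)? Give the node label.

Farness (sum of distances to all others) for each node — A:31, B:30, C:30, D:22, E:36, F:31, G:36, H:20, I:26, J:30, K:26, L:24.
The smallest farness is 20, for H, so H has the highest closeness.

H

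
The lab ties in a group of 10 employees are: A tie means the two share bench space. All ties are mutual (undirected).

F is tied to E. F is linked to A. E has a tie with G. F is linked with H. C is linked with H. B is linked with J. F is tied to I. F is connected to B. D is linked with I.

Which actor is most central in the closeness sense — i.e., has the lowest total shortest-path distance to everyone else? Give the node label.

F

Farness (sum of distances to all others) for each node — A:21, B:19, C:27, D:27, E:19, F:13, G:27, H:19, I:19, J:27.
The smallest farness is 13, for F, so F has the highest closeness.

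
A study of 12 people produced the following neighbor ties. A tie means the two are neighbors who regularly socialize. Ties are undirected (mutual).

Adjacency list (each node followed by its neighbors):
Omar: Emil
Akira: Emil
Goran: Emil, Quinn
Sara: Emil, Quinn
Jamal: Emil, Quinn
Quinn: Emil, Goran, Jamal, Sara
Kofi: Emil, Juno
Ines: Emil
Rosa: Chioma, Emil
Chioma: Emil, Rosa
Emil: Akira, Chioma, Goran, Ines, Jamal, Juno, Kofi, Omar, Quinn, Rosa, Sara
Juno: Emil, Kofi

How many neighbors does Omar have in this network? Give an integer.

1

Omar is directly tied to Emil. That is 1 neighbor, so the degree of Omar is 1.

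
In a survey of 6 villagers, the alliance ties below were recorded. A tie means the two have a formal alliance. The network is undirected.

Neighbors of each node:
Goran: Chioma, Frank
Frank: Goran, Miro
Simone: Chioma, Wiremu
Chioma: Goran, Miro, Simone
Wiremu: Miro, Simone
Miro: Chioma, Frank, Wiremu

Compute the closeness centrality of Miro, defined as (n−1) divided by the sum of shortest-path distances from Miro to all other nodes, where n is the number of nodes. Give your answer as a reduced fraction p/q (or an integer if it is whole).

Distances from Miro: Chioma:1, Frank:1, Goran:2, Simone:2, Wiremu:1. Sum = 7.
n = 6, so closeness = 5/7.

5/7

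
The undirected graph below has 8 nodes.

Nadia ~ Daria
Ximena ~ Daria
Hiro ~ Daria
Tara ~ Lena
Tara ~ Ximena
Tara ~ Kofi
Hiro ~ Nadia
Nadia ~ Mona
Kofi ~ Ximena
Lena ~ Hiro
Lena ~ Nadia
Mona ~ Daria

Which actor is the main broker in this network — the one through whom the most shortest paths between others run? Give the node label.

Daria

Unnormalized betweenness of each node: Daria:6, Hiro:1/2, Kofi:0, Lena:7/2, Mona:0, Nadia:5/2, Tara:3, Ximena:9/2.
Daria has the largest value, 6, making it the main broker — the node through which the most shortest paths run.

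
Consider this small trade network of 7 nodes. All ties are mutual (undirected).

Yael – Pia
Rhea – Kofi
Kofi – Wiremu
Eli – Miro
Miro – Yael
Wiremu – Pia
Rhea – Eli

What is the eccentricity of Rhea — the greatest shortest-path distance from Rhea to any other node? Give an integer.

Distances from Rhea: Eli:1, Kofi:1, Miro:2, Pia:3, Wiremu:2, Yael:3.
The largest is 3 (to Yael and Pia), so the eccentricity of Rhea is 3.

3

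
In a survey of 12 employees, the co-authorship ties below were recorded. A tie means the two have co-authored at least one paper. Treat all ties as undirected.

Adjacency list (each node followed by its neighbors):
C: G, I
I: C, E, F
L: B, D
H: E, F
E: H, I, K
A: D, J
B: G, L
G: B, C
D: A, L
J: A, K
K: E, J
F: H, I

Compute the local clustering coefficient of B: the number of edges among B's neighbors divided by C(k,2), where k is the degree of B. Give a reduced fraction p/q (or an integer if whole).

0

B's neighbors: G and L (k = 2).
Possible neighbor pairs: C(2,2) = 1. Edges among them: none → e = 0.
Clustering(B) = 0/1.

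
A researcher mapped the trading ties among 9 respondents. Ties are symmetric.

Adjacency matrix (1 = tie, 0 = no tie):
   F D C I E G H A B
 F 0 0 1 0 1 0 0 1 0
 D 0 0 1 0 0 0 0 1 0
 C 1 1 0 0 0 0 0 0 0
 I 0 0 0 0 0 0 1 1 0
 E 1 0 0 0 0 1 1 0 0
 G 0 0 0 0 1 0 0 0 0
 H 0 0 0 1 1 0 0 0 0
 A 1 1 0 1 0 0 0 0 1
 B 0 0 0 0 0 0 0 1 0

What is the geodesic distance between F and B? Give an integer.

2

One shortest route is F – A – B, which uses 2 edges, and F and B are not directly tied, so nothing shorter exists. So d(F,B) = 2.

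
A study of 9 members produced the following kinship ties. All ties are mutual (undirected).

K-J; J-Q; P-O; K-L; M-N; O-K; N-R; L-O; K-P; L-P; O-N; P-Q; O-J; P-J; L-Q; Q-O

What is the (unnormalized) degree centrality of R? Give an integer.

R is directly tied to N. That is 1 neighbor, so the degree of R is 1.

1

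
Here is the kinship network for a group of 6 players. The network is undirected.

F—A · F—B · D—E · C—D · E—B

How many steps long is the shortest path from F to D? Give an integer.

One shortest route is F – B – E – D, which uses 3 edges, and at distance 2 from F we only reach {E}, which does not include D. So d(F,D) = 3.

3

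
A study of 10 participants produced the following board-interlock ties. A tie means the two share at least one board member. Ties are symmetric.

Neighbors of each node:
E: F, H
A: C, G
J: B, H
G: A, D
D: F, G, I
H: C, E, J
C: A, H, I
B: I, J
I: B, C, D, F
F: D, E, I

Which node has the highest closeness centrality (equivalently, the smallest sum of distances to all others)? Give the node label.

I

Farness (sum of distances to all others) for each node — A:20, B:19, C:15, D:17, E:19, F:17, G:21, H:17, I:14, J:21.
The smallest farness is 14, for I, so I has the highest closeness.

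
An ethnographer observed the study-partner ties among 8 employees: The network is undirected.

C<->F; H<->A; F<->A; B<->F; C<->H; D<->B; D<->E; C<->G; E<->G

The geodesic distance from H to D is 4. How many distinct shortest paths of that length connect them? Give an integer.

3

The shortest distance is 4. The length-4 paths are: H–C–G–E–D; H–C–F–B–D; H–A–F–B–D.
That gives 3 distinct shortest paths.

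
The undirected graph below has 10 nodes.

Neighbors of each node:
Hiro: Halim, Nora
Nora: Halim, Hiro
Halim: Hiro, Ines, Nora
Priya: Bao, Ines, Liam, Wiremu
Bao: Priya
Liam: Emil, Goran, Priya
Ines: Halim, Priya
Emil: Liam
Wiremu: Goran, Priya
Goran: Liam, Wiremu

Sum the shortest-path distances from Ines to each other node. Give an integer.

18

Distances from Ines: Bao:2, Emil:3, Goran:3, Halim:1, Hiro:2, Liam:2, Nora:2, Priya:1, Wiremu:2.
Sum = 2 + 3 + 3 + 1 + 2 + 2 + 2 + 1 + 2 = 18.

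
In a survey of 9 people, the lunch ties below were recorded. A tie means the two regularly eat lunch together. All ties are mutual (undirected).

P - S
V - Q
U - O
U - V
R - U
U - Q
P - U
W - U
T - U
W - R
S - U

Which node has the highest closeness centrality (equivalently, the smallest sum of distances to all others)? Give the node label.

U

Farness (sum of distances to all others) for each node — O:15, P:14, Q:14, R:14, S:14, T:15, U:8, V:14, W:14.
The smallest farness is 8, for U, so U has the highest closeness.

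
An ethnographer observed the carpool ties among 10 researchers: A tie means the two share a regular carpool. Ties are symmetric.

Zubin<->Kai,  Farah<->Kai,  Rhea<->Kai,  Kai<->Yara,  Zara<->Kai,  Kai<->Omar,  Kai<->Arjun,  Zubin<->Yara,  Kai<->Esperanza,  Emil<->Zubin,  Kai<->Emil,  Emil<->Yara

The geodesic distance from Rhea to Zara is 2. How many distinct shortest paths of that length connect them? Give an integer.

The shortest distance is 2, and the only length-2 path is Rhea–Kai–Zara. So there is exactly 1 shortest path.

1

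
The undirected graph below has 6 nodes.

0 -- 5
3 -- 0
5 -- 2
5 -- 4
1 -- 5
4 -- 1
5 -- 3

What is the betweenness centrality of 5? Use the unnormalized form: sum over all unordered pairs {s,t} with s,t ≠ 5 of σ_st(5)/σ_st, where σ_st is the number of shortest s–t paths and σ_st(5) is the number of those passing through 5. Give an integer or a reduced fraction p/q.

Pairs whose geodesics pass through 5 — 3–4: 1; 3–1: 1; 3–2: 1; 4–2: 1; 4–0: 1; 1–2: 1; 1–0: 1; 2–0: 1.
All other pairs contribute 0.
Summing the contributions gives betweenness(5) = 8.

8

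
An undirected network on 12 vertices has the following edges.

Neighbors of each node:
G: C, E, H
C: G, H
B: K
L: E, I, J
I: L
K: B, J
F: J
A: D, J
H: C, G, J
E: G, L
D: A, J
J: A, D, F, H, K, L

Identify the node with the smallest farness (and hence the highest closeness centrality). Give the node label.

Farness (sum of distances to all others) for each node — A:25, B:34, C:29, D:25, E:26, F:26, G:26, H:21, I:31, J:16, K:24, L:21.
The smallest farness is 16, for J, so J has the highest closeness.

J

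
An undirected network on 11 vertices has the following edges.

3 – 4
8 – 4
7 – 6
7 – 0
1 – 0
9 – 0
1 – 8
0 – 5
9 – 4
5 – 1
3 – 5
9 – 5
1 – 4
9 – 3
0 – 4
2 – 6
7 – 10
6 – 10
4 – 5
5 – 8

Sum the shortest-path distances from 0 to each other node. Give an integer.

Distances from 0: 1:1, 2:3, 3:2, 4:1, 5:1, 6:2, 7:1, 8:2, 9:1, 10:2.
Sum = 1 + 3 + 2 + 1 + 1 + 2 + 1 + 2 + 1 + 2 = 16.

16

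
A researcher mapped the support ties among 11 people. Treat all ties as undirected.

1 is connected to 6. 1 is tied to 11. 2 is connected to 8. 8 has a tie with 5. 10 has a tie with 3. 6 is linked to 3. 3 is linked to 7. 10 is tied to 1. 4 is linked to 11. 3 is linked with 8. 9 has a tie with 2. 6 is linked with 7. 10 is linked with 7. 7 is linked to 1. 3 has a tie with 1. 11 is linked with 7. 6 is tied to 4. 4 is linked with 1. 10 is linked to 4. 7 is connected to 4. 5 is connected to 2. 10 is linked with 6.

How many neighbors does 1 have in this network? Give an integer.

1 is directly tied to 3, 4, 6, 7, 10, and 11. That is 6 neighbors, so the degree of 1 is 6.

6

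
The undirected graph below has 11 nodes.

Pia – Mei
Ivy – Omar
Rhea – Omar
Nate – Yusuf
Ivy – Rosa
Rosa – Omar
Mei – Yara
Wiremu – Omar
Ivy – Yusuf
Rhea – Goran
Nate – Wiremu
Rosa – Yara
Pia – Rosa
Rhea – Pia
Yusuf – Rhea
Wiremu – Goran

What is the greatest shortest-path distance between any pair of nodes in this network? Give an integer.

4

Eccentricity of each node (its greatest distance to any other): Goran:4, Ivy:3, Mei:4, Nate:4, Omar:3, Pia:3, Rhea:3, Rosa:3, Wiremu:4, Yara:4, Yusuf:3.
The maximum eccentricity is 4, realized for instance by the pair Nate–Yara via Nate – Yusuf – Ivy – Rosa – Yara. So the diameter is 4.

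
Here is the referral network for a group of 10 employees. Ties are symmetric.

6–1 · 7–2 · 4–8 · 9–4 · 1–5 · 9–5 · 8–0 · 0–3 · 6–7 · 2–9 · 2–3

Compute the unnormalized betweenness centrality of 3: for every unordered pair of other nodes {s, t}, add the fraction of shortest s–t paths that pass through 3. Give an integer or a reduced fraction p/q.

6

Pairs whose geodesics pass through 3 — 0–9: 1/2; 0–5: 1/2; 0–1: 2/3; 0–6: 1; 0–7: 1; 0–2: 1; 8–6: 1/3; 8–7: 1/2; 8–2: 1/2.
All other pairs contribute 0.
Summing the contributions gives betweenness(3) = 6.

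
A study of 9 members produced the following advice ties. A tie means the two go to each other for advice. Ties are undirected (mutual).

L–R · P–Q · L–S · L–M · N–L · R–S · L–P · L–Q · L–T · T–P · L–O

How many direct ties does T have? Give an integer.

T is directly tied to L and P. That is 2 neighbors, so the degree of T is 2.

2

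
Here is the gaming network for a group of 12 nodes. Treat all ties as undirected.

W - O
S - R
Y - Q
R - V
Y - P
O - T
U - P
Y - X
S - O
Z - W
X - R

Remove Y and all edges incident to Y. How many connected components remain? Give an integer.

Without Y, the remaining ties split the others into: {Q}; {O, R, S, T, V, W, X, Z}; {P, U}.
That's 3 separate components.

3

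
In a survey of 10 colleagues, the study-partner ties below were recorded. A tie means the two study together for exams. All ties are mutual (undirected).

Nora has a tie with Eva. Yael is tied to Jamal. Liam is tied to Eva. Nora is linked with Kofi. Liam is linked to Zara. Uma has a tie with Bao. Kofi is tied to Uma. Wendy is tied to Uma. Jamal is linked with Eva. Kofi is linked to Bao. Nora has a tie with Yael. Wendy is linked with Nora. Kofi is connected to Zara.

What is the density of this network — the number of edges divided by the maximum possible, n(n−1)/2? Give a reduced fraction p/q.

13/45

There are 13 edges and 10 nodes, so the maximum possible is C(10,2) = 45.
Density = 13/45.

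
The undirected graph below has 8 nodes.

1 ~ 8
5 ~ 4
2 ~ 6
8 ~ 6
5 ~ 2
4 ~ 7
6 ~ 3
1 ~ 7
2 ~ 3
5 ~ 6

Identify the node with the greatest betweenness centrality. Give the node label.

Unnormalized betweenness of each node: 1:7/3, 2:4/3, 3:0, 4:11/3, 5:17/3, 6:23/3, 7:2, 8:13/3.
6 has the largest value, 23/3, making it the main broker — the node through which the most shortest paths run.

6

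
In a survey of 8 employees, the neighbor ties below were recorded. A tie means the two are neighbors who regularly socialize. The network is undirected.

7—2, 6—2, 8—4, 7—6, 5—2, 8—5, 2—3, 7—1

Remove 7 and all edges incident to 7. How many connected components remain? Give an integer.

2

Without 7, the remaining ties split the others into: {2, 3, 4, 5, 6, 8}; {1}.
That's 2 separate components.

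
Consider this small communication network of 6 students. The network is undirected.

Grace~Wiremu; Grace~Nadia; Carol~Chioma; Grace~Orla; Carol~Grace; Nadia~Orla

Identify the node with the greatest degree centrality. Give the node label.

Degrees — Carol:2, Chioma:1, Grace:4, Nadia:2, Orla:2, Wiremu:1.
The maximum is 4, attained only by Grace.

Grace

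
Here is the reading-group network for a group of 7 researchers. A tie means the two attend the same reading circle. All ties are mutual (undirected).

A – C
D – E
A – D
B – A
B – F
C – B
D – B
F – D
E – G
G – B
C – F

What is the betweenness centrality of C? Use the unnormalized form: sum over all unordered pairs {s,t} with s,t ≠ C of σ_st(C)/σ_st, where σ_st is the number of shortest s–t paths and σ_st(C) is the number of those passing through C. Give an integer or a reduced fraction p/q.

1/3

Pairs whose geodesics pass through C — A–F: 1/3.
All other pairs contribute 0.
Summing the contributions gives betweenness(C) = 1/3.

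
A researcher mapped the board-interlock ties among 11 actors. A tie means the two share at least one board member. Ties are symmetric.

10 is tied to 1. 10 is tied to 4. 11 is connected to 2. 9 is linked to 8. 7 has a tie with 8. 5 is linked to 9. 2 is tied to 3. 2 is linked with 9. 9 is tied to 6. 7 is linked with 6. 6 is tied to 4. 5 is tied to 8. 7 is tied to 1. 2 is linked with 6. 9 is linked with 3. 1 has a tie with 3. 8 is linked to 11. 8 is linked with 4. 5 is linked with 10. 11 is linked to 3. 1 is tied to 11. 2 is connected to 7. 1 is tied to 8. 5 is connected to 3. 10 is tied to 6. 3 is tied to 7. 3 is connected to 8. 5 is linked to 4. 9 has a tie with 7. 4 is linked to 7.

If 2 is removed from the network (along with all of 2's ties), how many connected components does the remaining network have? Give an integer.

2's neighbors (3, 6, 7, 9, and 11) remain reachable from one another through other ties, so the rest of the network stays in one piece.

1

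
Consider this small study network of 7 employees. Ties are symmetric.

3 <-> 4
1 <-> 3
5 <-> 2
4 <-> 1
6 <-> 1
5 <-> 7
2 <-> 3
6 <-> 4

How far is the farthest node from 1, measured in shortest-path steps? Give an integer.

Distances from 1: 2:2, 3:1, 4:1, 5:3, 6:1, 7:4.
The largest is 4 (to 7), so the eccentricity of 1 is 4.

4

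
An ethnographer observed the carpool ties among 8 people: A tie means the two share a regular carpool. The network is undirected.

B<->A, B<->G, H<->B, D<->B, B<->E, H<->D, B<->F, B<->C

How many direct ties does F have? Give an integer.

F is directly tied to B. That is 1 neighbor, so the degree of F is 1.

1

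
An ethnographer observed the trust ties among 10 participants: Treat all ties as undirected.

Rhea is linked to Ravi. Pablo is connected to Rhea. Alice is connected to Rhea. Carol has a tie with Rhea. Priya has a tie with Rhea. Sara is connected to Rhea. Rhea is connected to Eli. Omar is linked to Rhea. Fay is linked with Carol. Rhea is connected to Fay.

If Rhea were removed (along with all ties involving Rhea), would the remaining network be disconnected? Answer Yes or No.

Removing Rhea leaves {Eli} with no path to {Priya}, so the network splits into 8 components. Rhea is a cut vertex.

Yes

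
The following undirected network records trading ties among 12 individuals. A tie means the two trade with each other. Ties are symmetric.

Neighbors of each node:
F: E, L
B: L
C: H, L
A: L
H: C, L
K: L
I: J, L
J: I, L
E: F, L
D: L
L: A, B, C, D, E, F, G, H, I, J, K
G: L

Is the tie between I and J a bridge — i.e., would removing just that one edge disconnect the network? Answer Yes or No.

Even without that edge, I still reaches J via I – L – J, so the network stays connected. Not a bridge.

No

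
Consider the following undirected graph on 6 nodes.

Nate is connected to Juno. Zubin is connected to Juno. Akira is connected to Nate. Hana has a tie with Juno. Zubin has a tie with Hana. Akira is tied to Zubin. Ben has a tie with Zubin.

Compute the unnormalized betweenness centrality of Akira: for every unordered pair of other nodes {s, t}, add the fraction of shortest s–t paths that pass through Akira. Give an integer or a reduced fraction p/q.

Pairs whose geodesics pass through Akira — Zubin–Nate: 1/2; Ben–Nate: 1/2.
All other pairs contribute 0.
Summing the contributions gives betweenness(Akira) = 1.

1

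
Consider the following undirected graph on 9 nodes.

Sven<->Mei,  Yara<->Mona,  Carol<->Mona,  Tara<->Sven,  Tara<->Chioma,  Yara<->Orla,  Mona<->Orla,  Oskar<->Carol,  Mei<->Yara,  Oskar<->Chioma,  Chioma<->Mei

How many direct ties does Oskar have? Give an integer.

Oskar is directly tied to Carol and Chioma. That is 2 neighbors, so the degree of Oskar is 2.

2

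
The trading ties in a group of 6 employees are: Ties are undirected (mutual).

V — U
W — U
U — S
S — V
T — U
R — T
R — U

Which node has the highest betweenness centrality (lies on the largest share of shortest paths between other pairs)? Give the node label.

Unnormalized betweenness of each node: R:0, S:0, T:0, U:8, V:0, W:0.
U has the largest value, 8, making it the main broker — the node through which the most shortest paths run.

U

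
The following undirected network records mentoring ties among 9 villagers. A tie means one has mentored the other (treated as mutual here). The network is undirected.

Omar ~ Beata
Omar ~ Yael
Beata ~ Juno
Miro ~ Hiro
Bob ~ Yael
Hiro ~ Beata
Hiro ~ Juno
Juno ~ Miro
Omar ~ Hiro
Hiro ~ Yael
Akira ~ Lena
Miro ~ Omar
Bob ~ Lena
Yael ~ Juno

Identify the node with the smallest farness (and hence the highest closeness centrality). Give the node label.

Farness (sum of distances to all others) for each node — Akira:28, Beata:19, Bob:16, Hiro:14, Juno:15, Lena:21, Miro:19, Omar:15, Yael:13.
The smallest farness is 13, for Yael, so Yael has the highest closeness.

Yael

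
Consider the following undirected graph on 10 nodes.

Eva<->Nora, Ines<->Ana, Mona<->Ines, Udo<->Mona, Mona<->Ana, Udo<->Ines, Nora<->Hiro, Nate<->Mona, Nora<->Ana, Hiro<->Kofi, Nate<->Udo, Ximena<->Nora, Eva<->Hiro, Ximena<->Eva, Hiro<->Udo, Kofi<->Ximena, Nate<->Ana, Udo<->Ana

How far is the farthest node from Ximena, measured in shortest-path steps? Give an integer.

3

Distances from Ximena: Ana:2, Eva:1, Hiro:2, Ines:3, Kofi:1, Mona:3, Nate:3, Nora:1, Udo:3.
The largest is 3 (to Udo, Ines, Mona, and Nate), so the eccentricity of Ximena is 3.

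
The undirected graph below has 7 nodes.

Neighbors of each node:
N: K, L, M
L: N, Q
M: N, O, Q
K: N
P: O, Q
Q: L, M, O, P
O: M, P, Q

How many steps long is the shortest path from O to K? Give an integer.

3

One shortest route is O – M – N – K, which uses 3 edges, and at distance 2 from O we only reach {L, N}, which does not include K. So d(O,K) = 3.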